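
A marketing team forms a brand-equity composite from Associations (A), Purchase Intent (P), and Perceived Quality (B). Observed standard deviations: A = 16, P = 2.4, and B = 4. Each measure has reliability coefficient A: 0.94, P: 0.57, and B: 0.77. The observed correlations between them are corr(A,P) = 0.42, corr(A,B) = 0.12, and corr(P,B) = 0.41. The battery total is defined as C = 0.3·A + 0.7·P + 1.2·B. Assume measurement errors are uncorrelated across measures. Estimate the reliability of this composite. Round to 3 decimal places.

Var(C) = 0.3²·16² + 0.7²·2.4² + 1.2²·4² + 2·[0.21·16·2.4·0.42 + 0.36·16·4·0.12 + 0.84·2.4·4·0.41] = 48.9024 + 18.9158 = 67.8182.
With uncorrelated errors the cross-covariances are all true-score covariance, so they carry over unchanged; only the diagonal terms shrink to ρᵢσᵢ².
True-score variance = [0.3²·16²·0.94 + 0.7²·2.4²·0.57 + 1.2²·4²·0.77] + 18.9158 = 41.0072 + 18.9158 = 59.923.
Reliability = 59.923 / 67.8182 = 0.884.

0.884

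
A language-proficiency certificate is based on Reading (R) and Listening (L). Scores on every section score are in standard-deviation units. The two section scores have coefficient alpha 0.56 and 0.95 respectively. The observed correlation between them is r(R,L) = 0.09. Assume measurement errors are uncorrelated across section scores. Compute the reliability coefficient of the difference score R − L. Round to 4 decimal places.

0.7308

Var(R−L) = 1 + 1 − 2·0.09 = 2 − 0.18 = 1.82.
Under uncorrelated errors the observed covariances equal the true-score covariances, so only the own-variance terms attenuate.
True-score variance = [0.56 + 0.95] − 0.18 = 1.51 − 0.18 = 1.33.
Reliability = 1.33 / 1.82 = 0.7308.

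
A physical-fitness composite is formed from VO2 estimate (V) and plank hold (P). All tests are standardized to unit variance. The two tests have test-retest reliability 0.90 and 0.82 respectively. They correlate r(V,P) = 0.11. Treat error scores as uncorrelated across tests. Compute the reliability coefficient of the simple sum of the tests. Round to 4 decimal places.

0.8739

Var(V+P) = 2 + 2·[0.11] = 2 + 0.22 = 2.22.
Under uncorrelated errors the observed covariances equal the true-score covariances, so only the own-variance terms attenuate.
True-score variance = [0.90 + 0.82] + 0.22 = 1.72 + 0.22 = 1.94.
Reliability = 1.94 / 2.22 = 0.8739.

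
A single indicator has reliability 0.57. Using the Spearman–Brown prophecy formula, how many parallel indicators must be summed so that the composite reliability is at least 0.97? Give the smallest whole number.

25

k ≥ ρ*(1−ρ₁)/(ρ₁(1−ρ*)) = 0.97·0.43 / (0.57·0.03) = 24.392.
Smallest integer k = 25.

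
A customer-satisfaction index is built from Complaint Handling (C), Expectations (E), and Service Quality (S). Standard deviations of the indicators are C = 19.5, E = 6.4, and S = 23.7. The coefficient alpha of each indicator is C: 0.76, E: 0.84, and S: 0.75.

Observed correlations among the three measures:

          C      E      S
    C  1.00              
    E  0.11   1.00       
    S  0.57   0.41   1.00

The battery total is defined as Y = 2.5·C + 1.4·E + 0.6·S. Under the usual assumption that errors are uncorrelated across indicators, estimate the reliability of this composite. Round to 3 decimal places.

0.826

Var(Y) = 2.5²·19.5² + 1.4²·6.4² + 0.6²·23.7² + 2·[3.5·19.5·6.4·0.11 + 1.5·19.5·23.7·0.57 + 0.84·6.4·23.7·0.41] = 2659.05 + 990.85 = 3649.9.
With uncorrelated errors the cross-covariances are all true-score covariance, so they carry over unchanged; only the diagonal terms shrink to ρᵢσᵢ².
True-score variance = [2.5²·19.5²·0.76 + 1.4²·6.4²·0.84 + 0.6²·23.7²·0.75] + 990.85 = 2025.28 + 990.85 = 3016.13.
Reliability = 3016.13 / 3649.9 = 0.826.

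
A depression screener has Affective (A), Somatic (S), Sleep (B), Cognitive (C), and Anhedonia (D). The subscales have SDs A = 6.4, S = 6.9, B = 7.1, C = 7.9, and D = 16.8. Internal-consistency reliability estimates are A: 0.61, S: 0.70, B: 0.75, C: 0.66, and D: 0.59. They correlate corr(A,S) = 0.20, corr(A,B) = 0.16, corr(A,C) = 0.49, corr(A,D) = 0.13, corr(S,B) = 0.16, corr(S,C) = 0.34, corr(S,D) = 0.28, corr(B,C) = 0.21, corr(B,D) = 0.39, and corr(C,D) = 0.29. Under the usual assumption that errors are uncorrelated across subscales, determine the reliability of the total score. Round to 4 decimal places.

0.8012

Var(A+S+B+C+D) = 6.4² + 6.9² + 7.1² + 7.9² + 16.8² + 2·[6.4·6.9·0.20 + 6.4·7.1·0.16 + 6.4·7.9·0.49 + 6.4·16.8·0.13 + 6.9·7.1·0.16 + 6.9·7.9·0.34 + 6.9·16.8·0.28 + 7.1·7.9·0.21 + 7.1·16.8·0.39 + 7.9·16.8·0.29] = 483.63 + 420.941 = 904.571.
Because errors are independent across components, Cov(Tᵢ,Tⱼ) = Cov(Xᵢ,Xⱼ); the off-diagonal part of the true-score variance is the same as above.
True-score variance = [6.4²·0.61 + 6.9²·0.70 + 7.1²·0.75 + 7.9²·0.66 + 16.8²·0.59] + 420.941 = 303.832 + 420.941 = 724.774.
Reliability = 724.774 / 904.571 = 0.8012.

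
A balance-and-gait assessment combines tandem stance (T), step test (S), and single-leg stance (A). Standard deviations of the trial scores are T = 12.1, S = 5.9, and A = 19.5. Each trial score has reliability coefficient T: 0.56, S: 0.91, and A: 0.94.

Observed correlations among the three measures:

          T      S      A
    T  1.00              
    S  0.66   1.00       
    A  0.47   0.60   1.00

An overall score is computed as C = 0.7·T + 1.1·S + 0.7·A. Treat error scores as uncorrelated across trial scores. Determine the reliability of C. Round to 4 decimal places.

0.9208

Var(C) = 0.7²·12.1² + 1.1²·5.9² + 0.7²·19.5² + 2·[0.77·12.1·5.9·0.66 + 0.49·12.1·19.5·0.47 + 0.77·5.9·19.5·0.60] = 300.183 + 287.546 = 587.729.
With uncorrelated errors the cross-covariances are all true-score covariance, so they carry over unchanged; only the diagonal terms shrink to ρᵢσᵢ².
True-score variance = [0.7²·12.1²·0.56 + 1.1²·5.9²·0.91 + 0.7²·19.5²·0.94] + 287.546 = 253.647 + 287.546 = 541.193.
Reliability = 541.193 / 587.729 = 0.9208.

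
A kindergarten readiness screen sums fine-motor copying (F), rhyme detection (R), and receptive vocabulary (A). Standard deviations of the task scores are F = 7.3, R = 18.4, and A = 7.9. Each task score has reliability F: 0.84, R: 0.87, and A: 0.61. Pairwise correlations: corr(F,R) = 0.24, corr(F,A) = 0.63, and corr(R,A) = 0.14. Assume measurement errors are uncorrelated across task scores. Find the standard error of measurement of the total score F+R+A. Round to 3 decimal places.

Var(total) = 454.26 + 177.839 = 632.099.
True-score variance = 377.381 + 177.839 = 555.219, so reliability = 0.8784.
Error variance = 632.099 − 555.219 = 76.8791; SEM = √76.8791 = 8.768.

8.768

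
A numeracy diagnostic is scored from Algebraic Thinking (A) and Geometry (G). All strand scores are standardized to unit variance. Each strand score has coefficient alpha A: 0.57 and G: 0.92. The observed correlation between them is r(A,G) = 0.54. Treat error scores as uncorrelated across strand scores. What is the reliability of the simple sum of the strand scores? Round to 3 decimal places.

0.834

Var(A+G) = 2 + 2·[0.54] = 2 + 1.08 = 3.08.
With uncorrelated errors the cross-covariances are all true-score covariance, so they carry over unchanged; only the diagonal terms shrink to ρᵢσᵢ².
True-score variance = [0.57 + 0.92] + 1.08 = 1.49 + 1.08 = 2.57.
Reliability = 2.57 / 3.08 = 0.834.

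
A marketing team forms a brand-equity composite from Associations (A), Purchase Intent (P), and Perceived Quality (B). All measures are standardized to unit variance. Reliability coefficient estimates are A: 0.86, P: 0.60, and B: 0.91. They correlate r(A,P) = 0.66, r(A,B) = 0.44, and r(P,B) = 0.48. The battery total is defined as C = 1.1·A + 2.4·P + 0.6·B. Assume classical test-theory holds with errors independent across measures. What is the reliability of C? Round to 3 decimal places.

0.804

Var(C) = 1.1² + 2.4² + 0.6² + 2·[2.64·0.66 + 0.66·0.44 + 1.44·0.48] = 7.33 + 5.448 = 12.778.
Because errors are independent across components, Cov(Tᵢ,Tⱼ) = Cov(Xᵢ,Xⱼ); the off-diagonal part of the true-score variance is the same as above.
True-score variance = [1.1²·0.86 + 2.4²·0.60 + 0.6²·0.91] + 5.448 = 4.8242 + 5.448 = 10.2722.
Reliability = 10.2722 / 12.778 = 0.804.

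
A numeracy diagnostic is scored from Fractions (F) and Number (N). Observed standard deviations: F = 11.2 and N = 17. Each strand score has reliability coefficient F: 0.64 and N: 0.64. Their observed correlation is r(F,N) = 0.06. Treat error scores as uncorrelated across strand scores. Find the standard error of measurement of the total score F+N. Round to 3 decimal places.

Var(total) = 414.44 + 22.848 = 437.288.
True-score variance = 265.242 + 22.848 = 288.09, so reliability = 0.6588.
Error variance = 437.288 − 288.09 = 149.198; SEM = √149.198 = 12.215.

12.215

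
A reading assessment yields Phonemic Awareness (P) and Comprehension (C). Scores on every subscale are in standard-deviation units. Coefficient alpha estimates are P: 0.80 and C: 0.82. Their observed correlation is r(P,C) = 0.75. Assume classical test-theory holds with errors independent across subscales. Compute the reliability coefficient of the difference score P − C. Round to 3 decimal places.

0.240

Var(P−C) = 1 + 1 − 2·0.75 = 2 − 1.5 = 0.5.
With uncorrelated errors the cross-covariances are all true-score covariance, so they carry over unchanged; only the diagonal terms shrink to ρᵢσᵢ².
True-score variance = [0.80 + 0.82] − 1.5 = 1.62 − 1.5 = 0.12.
Reliability = 0.12 / 0.5 = 0.240.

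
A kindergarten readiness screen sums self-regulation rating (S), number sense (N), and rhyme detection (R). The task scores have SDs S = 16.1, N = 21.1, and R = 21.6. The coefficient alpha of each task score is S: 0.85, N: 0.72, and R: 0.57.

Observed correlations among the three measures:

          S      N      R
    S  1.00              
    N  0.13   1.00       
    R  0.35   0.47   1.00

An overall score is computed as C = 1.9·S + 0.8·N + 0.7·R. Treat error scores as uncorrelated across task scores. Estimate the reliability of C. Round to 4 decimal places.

Var(C) = 1.9²·16.1² + 0.8²·21.1² + 0.7²·21.6² + 2·[1.52·16.1·21.1·0.13 + 1.33·16.1·21.6·0.35 + 0.56·21.1·21.6·0.47] = 1449.3 + 697.93 = 2147.23.
With uncorrelated errors the cross-covariances are all true-score covariance, so they carry over unchanged; only the diagonal terms shrink to ρᵢσᵢ².
True-score variance = [1.9²·16.1²·0.85 + 0.8²·21.1²·0.72 + 0.7²·21.6²·0.57] + 697.93 = 1130.85 + 697.93 = 1828.78.
Reliability = 1828.78 / 2147.23 = 0.8517.

0.8517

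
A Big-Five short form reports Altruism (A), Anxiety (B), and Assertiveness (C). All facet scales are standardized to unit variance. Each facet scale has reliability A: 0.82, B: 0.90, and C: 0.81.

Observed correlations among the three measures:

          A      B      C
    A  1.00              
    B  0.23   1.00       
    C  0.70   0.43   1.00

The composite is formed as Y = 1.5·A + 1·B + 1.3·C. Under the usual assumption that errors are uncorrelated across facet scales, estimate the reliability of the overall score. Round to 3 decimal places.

0.913

Var(Y) = 1.5² + 1 + 1.3² + 2·[1.5·0.23 + 1.95·0.70 + 1.3·0.43] = 4.94 + 4.538 = 9.478.
With uncorrelated errors the cross-covariances are all true-score covariance, so they carry over unchanged; only the diagonal terms shrink to ρᵢσᵢ².
True-score variance = [1.5²·0.82 + 0.90 + 1.3²·0.81] + 4.538 = 4.1139 + 4.538 = 8.6519.
Reliability = 8.6519 / 9.478 = 0.913.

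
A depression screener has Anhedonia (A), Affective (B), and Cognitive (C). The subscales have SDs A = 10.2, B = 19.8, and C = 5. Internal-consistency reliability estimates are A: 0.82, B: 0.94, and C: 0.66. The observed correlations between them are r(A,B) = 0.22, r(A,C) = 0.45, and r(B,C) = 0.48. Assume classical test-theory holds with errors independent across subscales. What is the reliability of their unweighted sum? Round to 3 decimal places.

Var(A+B+C) = 10.2² + 19.8² + 5² + 2·[10.2·19.8·0.22 + 10.2·5·0.45 + 19.8·5·0.48] = 521.08 + 229.802 = 750.882.
Because errors are independent across components, Cov(Tᵢ,Tⱼ) = Cov(Xᵢ,Xⱼ); the off-diagonal part of the true-score variance is the same as above.
True-score variance = [10.2²·0.82 + 19.8²·0.94 + 5²·0.66] + 229.802 = 470.33 + 229.802 = 700.133.
Reliability = 700.133 / 750.882 = 0.932.

0.932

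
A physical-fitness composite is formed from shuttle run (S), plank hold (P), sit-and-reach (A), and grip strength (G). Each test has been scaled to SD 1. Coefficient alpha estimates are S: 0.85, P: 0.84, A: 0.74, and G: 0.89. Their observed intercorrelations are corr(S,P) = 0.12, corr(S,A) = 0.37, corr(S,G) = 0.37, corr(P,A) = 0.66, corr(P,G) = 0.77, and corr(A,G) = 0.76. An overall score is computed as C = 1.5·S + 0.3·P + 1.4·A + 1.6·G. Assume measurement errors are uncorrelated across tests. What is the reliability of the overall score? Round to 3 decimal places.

Var(C) = 1.5² + 0.3² + 1.4² + 1.6² + 2·[0.45·0.12 + 2.1·0.37 + 2.4·0.37 + 0.42·0.66 + 0.48·0.77 + 2.24·0.76] = 6.86 + 8.1364 = 14.9964.
With uncorrelated errors the cross-covariances are all true-score covariance, so they carry over unchanged; only the diagonal terms shrink to ρᵢσᵢ².
True-score variance = [1.5²·0.85 + 0.3²·0.84 + 1.4²·0.74 + 1.6²·0.89] + 8.1364 = 5.7169 + 8.1364 = 13.8533.
Reliability = 13.8533 / 14.9964 = 0.924.

0.924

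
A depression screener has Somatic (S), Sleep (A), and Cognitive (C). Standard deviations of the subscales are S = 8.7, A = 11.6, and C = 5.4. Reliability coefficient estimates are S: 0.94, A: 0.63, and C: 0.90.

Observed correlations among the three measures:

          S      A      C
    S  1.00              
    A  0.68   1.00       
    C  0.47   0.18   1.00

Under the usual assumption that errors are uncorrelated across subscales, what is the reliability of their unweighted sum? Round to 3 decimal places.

Var(S+A+C) = 8.7² + 11.6² + 5.4² + 2·[8.7·11.6·0.68 + 8.7·5.4·0.47 + 11.6·5.4·0.18] = 239.41 + 203.963 = 443.373.
Under uncorrelated errors the observed covariances equal the true-score covariances, so only the own-variance terms attenuate.
True-score variance = [8.7²·0.94 + 11.6²·0.63 + 5.4²·0.90] + 203.963 = 182.165 + 203.963 = 386.128.
Reliability = 386.128 / 443.373 = 0.871.

0.871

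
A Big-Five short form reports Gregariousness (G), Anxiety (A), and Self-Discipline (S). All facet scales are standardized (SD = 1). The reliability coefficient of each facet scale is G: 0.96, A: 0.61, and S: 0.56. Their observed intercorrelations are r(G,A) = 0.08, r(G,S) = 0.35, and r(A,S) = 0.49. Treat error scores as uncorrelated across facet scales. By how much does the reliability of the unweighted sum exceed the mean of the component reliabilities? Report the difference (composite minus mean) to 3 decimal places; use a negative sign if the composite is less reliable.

0.110

Var(sum) = 3 + 1.84 = 4.84; true-score variance = 2.13 + 1.84 = 3.97; composite reliability = 0.8202.
Mean component reliability = 0.7100.
Difference = 0.8202 − 0.7100 = 0.110.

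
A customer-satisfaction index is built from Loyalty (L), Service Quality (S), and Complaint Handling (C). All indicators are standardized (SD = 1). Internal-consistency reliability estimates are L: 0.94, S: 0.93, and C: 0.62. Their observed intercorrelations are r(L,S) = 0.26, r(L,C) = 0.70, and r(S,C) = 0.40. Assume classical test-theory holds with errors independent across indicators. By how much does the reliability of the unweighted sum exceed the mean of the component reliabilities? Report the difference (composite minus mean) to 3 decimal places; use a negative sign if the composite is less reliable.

Var(sum) = 3 + 2.72 = 5.72; true-score variance = 2.49 + 2.72 = 5.21; composite reliability = 0.9108.
Mean component reliability = 0.8300.
Difference = 0.9108 − 0.8300 = 0.081.

0.081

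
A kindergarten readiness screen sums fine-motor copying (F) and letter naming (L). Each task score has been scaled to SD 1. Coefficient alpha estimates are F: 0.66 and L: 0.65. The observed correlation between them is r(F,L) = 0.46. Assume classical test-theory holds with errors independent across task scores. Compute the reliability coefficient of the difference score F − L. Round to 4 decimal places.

0.3611

Var(F−L) = 1 + 1 − 2·0.46 = 2 − 0.92 = 1.08.
With uncorrelated errors the cross-covariances are all true-score covariance, so they carry over unchanged; only the diagonal terms shrink to ρᵢσᵢ².
True-score variance = [0.66 + 0.65] − 0.92 = 1.31 − 0.92 = 0.39.
Reliability = 0.39 / 1.08 = 0.3611.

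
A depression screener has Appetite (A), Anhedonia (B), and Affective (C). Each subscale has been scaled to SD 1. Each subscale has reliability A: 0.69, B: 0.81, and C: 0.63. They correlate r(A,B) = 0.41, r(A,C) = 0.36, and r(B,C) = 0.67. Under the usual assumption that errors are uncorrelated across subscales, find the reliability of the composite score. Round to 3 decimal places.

Var(A+B+C) = 3 + 2·[0.41 + 0.36 + 0.67] = 3 + 2.88 = 5.88.
Because errors are independent across components, Cov(Tᵢ,Tⱼ) = Cov(Xᵢ,Xⱼ); the off-diagonal part of the true-score variance is the same as above.
True-score variance = [0.69 + 0.81 + 0.63] + 2.88 = 2.13 + 2.88 = 5.01.
Reliability = 5.01 / 5.88 = 0.852.

0.852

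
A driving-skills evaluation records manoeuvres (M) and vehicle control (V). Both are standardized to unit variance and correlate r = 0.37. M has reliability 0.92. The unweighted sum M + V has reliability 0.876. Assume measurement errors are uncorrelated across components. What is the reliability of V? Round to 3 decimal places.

0.740

Var(M+V) = 2 + 2·0.37 = 2.740.
True-score variance = ρ_M + ρ_V + 2·0.37, so 0.876 = (0.92 + ρ_V + 0.74) / 2.740.
ρ_V = 0.876·2.740 − 0.92 − 0.74 = 0.740.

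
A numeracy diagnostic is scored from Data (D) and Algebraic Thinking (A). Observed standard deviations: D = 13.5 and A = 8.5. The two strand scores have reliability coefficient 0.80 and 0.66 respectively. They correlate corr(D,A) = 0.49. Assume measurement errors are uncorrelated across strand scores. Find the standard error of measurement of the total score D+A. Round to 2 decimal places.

7.81

Var(total) = 254.5 + 112.455 = 366.955.
True-score variance = 193.485 + 112.455 = 305.94, so reliability = 0.8337.
Error variance = 366.955 − 305.94 = 61.015; SEM = √61.015 = 7.81.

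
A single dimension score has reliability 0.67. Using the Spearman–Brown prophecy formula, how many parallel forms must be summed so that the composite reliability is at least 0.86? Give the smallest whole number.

k ≥ ρ*(1−ρ₁)/(ρ₁(1−ρ*)) = 0.86·0.33 / (0.67·0.14) = 3.026.
Smallest integer k = 4.

4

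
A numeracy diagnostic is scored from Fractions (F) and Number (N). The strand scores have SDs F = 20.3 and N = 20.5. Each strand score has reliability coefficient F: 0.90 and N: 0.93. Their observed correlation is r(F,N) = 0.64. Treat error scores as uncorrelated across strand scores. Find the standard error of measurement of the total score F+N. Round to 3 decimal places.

Var(total) = 832.34 + 532.672 = 1365.01.
True-score variance = 761.714 + 532.672 = 1294.39, so reliability = 0.9483.
Error variance = 1365.01 − 1294.39 = 70.6265; SEM = √70.6265 = 8.404.

8.404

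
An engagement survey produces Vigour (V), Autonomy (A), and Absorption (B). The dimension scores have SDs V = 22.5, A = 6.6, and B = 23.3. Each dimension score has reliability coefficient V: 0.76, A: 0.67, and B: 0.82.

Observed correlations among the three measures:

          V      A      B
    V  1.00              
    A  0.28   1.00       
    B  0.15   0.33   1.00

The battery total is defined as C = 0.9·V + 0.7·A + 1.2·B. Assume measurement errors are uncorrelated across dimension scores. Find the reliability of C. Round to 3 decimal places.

Var(C) = 0.9²·22.5² + 0.7²·6.6² + 1.2²·23.3² + 2·[0.63·22.5·6.6·0.28 + 1.08·22.5·23.3·0.15 + 0.84·6.6·23.3·0.33] = 1213.17 + 307.503 = 1520.67.
With uncorrelated errors the cross-covariances are all true-score covariance, so they carry over unchanged; only the diagonal terms shrink to ρᵢσᵢ².
True-score variance = [0.9²·22.5²·0.76 + 0.7²·6.6²·0.67 + 1.2²·23.3²·0.82] + 307.503 = 966.993 + 307.503 = 1274.5.
Reliability = 1274.5 / 1520.67 = 0.838.

0.838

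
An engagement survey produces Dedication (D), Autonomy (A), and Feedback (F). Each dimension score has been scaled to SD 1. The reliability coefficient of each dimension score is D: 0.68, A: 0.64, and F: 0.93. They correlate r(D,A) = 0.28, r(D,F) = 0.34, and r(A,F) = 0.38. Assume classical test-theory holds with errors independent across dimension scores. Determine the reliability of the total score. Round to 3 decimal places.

Var(D+A+F) = 3 + 2·[0.28 + 0.34 + 0.38] = 3 + 2 = 5.
Because errors are independent across components, Cov(Tᵢ,Tⱼ) = Cov(Xᵢ,Xⱼ); the off-diagonal part of the true-score variance is the same as above.
True-score variance = [0.68 + 0.64 + 0.93] + 2 = 2.25 + 2 = 4.25.
Reliability = 4.25 / 5 = 0.850.

0.850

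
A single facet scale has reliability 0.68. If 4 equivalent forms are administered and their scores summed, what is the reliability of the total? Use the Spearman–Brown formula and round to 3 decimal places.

0.895

ρ_k = kρ / (1 + (k−1)ρ) = 4·0.68 / (1 + 3·0.68) = 2.720 / 3.040 = 0.895.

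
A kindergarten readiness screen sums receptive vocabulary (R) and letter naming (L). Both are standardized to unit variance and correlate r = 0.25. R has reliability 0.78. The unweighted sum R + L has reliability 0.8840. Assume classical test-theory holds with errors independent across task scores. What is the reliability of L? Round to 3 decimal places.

Var(R+L) = 2 + 2·0.25 = 2.500.
True-score variance = ρ_R + ρ_L + 2·0.25, so 0.8840 = (0.78 + ρ_L + 0.50) / 2.500.
ρ_L = 0.8840·2.500 − 0.78 − 0.50 = 0.930.

0.930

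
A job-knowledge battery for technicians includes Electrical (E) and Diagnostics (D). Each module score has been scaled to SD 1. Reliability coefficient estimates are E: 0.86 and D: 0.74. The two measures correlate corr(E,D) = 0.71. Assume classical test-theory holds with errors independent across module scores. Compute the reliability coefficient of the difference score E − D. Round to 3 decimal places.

Var(E−D) = 1 + 1 − 2·0.71 = 2 − 1.42 = 0.58.
With uncorrelated errors the cross-covariances are all true-score covariance, so they carry over unchanged; only the diagonal terms shrink to ρᵢσᵢ².
True-score variance = [0.86 + 0.74] − 1.42 = 1.6 − 1.42 = 0.18.
Reliability = 0.18 / 0.58 = 0.310.

0.310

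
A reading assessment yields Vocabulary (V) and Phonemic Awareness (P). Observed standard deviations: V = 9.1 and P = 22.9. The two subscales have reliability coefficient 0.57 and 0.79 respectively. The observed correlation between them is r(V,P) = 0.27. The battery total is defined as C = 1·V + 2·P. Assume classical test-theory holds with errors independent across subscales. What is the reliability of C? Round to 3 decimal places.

0.802

Var(C) = 9.1² + 2²·22.9² + 2·[2·9.1·22.9·0.27] = 2180.45 + 225.061 = 2405.51.
Under uncorrelated errors the observed covariances equal the true-score covariances, so only the own-variance terms attenuate.
True-score variance = [9.1²·0.57 + 2²·22.9²·0.79] + 225.061 = 1704.34 + 225.061 = 1929.4.
Reliability = 1929.4 / 2405.51 = 0.802.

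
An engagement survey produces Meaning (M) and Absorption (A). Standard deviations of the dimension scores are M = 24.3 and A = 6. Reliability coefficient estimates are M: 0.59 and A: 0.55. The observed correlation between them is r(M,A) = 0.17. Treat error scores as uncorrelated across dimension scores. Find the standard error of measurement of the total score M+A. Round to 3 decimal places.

Var(total) = 626.49 + 49.572 = 676.062.
True-score variance = 368.189 + 49.572 = 417.761, so reliability = 0.6179.
Error variance = 676.062 − 417.761 = 258.301; SEM = √258.301 = 16.072.

16.072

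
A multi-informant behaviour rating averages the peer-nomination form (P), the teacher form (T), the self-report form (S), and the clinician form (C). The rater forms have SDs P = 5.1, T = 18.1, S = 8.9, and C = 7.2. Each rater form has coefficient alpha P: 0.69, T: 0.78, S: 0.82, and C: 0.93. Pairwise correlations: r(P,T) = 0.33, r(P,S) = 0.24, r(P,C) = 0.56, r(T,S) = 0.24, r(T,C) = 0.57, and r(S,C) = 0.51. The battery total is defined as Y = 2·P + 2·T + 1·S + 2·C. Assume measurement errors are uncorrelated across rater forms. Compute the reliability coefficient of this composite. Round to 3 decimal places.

0.885

Var(Y) = 2²·5.1² + 2²·18.1² + 8.9² + 2²·7.2² + 2·[4·5.1·18.1·0.33 + 2·5.1·8.9·0.24 + 4·5.1·7.2·0.56 + 2·18.1·8.9·0.24 + 4·18.1·7.2·0.57 + 2·8.9·7.2·0.51] = 1701.05 + 1331.41 = 3032.46.
Because errors are independent across components, Cov(Tᵢ,Tⱼ) = Cov(Xᵢ,Xⱼ); the off-diagonal part of the true-score variance is the same as above.
True-score variance = [2²·5.1²·0.69 + 2²·18.1²·0.78 + 8.9²·0.82 + 2²·7.2²·0.93] + 1331.41 = 1351.73 + 1331.41 = 2683.14.
Reliability = 2683.14 / 3032.46 = 0.885.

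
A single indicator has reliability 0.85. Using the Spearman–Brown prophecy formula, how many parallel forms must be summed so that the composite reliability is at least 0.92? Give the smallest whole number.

k ≥ ρ*(1−ρ₁)/(ρ₁(1−ρ*)) = 0.92·0.15 / (0.85·0.08) = 2.029.
Smallest integer k = 3.

3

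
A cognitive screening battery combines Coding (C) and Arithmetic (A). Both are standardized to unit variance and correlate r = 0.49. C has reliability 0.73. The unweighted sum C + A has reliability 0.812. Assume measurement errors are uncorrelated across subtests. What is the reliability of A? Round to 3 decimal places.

0.710

Var(C+A) = 2 + 2·0.49 = 2.980.
True-score variance = ρ_C + ρ_A + 2·0.49, so 0.812 = (0.73 + ρ_A + 0.98) / 2.980.
ρ_A = 0.812·2.980 − 0.73 − 0.98 = 0.710.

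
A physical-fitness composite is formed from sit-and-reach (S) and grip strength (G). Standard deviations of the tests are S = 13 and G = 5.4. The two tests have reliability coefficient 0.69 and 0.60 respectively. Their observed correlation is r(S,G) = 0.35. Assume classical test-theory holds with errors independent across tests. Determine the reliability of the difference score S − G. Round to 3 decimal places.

0.570

Var(S−G) = 13² + 5.4² − 2·13·5.4·0.35 = 198.16 − 49.14 = 149.02.
With uncorrelated errors the cross-covariances are all true-score covariance, so they carry over unchanged; only the diagonal terms shrink to ρᵢσᵢ².
True-score variance = [13²·0.69 + 5.4²·0.60] − 49.14 = 134.106 − 49.14 = 84.966.
Reliability = 84.966 / 149.02 = 0.570.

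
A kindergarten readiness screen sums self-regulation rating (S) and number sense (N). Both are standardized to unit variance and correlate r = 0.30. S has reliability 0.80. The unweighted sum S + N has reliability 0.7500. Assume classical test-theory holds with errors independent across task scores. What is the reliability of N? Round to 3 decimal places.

0.550

Var(S+N) = 2 + 2·0.30 = 2.600.
True-score variance = ρ_S + ρ_N + 2·0.30, so 0.7500 = (0.80 + ρ_N + 0.60) / 2.600.
ρ_N = 0.7500·2.600 − 0.80 − 0.60 = 0.550.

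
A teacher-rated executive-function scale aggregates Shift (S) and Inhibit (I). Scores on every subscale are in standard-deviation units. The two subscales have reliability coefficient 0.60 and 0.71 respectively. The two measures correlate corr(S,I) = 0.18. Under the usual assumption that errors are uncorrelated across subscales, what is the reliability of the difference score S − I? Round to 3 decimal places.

0.579

Var(S−I) = 1 + 1 − 2·0.18 = 2 − 0.36 = 1.64.
Because errors are independent across components, Cov(Tᵢ,Tⱼ) = Cov(Xᵢ,Xⱼ); the off-diagonal part of the true-score variance is the same as above.
True-score variance = [0.60 + 0.71] − 0.36 = 1.31 − 0.36 = 0.95.
Reliability = 0.95 / 1.64 = 0.579.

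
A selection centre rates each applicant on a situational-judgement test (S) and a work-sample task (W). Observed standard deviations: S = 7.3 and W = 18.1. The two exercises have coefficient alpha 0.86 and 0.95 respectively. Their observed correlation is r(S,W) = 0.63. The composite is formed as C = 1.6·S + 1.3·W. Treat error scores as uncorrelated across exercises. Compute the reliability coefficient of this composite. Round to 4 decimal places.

0.9549

Var(C) = 1.6²·7.3² + 1.3²·18.1² + 2·[2.08·7.3·18.1·0.63] = 690.083 + 346.286 = 1036.37.
Because errors are independent across components, Cov(Tᵢ,Tⱼ) = Cov(Xᵢ,Xⱼ); the off-diagonal part of the true-score variance is the same as above.
True-score variance = [1.6²·7.3²·0.86 + 1.3²·18.1²·0.95] + 346.286 = 643.301 + 346.286 = 989.587.
Reliability = 989.587 / 1036.37 = 0.9549.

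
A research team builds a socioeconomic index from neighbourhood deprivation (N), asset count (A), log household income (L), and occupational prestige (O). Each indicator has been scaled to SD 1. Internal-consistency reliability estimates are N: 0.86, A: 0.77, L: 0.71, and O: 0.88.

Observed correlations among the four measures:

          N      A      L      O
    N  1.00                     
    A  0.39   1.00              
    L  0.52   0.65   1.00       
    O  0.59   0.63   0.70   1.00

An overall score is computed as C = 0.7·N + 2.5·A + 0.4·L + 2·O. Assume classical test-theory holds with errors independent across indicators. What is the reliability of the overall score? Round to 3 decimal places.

0.911

Var(C) = 0.7² + 2.5² + 0.4² + 2² + 2·[1.75·0.39 + 0.28·0.52 + 1.4·0.59 + 0.65 + 5·0.63 + 0.8·0.70] = 10.9 + 12.0282 = 22.9282.
With uncorrelated errors the cross-covariances are all true-score covariance, so they carry over unchanged; only the diagonal terms shrink to ρᵢσᵢ².
True-score variance = [0.7²·0.86 + 2.5²·0.77 + 0.4²·0.71 + 2²·0.88] + 12.0282 = 8.8675 + 12.0282 = 20.8957.
Reliability = 20.8957 / 22.9282 = 0.911.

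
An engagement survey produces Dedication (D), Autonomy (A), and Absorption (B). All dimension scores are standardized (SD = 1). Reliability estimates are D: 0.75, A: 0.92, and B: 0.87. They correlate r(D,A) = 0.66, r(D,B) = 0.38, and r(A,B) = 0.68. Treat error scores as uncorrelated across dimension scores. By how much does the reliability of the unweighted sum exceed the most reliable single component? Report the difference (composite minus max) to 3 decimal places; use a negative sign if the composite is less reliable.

0.009

Var(sum) = 3 + 3.44 = 6.44; true-score variance = 2.54 + 3.44 = 5.98; composite reliability = 0.9286.
Max component reliability = 0.9200.
Difference = 0.9286 − 0.9200 = 0.009.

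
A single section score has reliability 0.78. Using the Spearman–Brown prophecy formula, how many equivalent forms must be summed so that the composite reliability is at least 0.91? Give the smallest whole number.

k ≥ ρ*(1−ρ₁)/(ρ₁(1−ρ*)) = 0.91·0.22 / (0.78·0.09) = 2.852.
Smallest integer k = 3.

3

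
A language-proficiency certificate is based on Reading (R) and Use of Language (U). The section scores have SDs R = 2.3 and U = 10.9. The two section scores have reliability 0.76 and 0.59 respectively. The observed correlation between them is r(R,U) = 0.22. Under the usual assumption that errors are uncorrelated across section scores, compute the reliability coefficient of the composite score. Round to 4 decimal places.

Var(R+U) = 2.3² + 10.9² + 2·[2.3·10.9·0.22] = 124.1 + 11.0308 = 135.131.
With uncorrelated errors the cross-covariances are all true-score covariance, so they carry over unchanged; only the diagonal terms shrink to ρᵢσᵢ².
True-score variance = [2.3²·0.76 + 10.9²·0.59] + 11.0308 = 74.1183 + 11.0308 = 85.1491.
Reliability = 85.1491 / 135.131 = 0.6301.

0.6301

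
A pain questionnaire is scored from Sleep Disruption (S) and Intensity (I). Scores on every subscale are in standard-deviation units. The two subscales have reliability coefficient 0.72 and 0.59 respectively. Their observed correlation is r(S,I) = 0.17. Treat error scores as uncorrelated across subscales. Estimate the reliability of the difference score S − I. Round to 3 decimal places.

Var(S−I) = 1 + 1 − 2·0.17 = 2 − 0.34 = 1.66.
Under uncorrelated errors the observed covariances equal the true-score covariances, so only the own-variance terms attenuate.
True-score variance = [0.72 + 0.59] − 0.34 = 1.31 − 0.34 = 0.97.
Reliability = 0.97 / 1.66 = 0.584.

0.584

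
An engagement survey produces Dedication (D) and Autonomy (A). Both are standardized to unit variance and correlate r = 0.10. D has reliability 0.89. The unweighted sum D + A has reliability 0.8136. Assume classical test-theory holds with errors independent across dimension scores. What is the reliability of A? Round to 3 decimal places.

Var(D+A) = 2 + 2·0.10 = 2.200.
True-score variance = ρ_D + ρ_A + 2·0.10, so 0.8136 = (0.89 + ρ_A + 0.20) / 2.200.
ρ_A = 0.8136·2.200 − 0.89 − 0.20 = 0.700.

0.700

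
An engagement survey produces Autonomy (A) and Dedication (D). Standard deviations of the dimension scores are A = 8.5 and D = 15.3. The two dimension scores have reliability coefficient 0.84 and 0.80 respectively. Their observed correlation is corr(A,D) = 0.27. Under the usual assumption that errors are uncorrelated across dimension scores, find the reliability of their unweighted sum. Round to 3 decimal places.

Var(A+D) = 8.5² + 15.3² + 2·[8.5·15.3·0.27] = 306.34 + 70.227 = 376.567.
Under uncorrelated errors the observed covariances equal the true-score covariances, so only the own-variance terms attenuate.
True-score variance = [8.5²·0.84 + 15.3²·0.80] + 70.227 = 247.962 + 70.227 = 318.189.
Reliability = 318.189 / 376.567 = 0.845.

0.845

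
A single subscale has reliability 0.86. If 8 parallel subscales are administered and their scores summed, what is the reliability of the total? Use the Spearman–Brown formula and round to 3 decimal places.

ρ_k = kρ / (1 + (k−1)ρ) = 8·0.86 / (1 + 7·0.86) = 6.880 / 7.020 = 0.980.

0.980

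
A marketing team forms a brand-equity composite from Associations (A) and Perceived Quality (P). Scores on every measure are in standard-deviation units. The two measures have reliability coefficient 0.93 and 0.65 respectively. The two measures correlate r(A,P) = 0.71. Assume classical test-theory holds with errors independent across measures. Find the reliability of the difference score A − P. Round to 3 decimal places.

Var(A−P) = 1 + 1 − 2·0.71 = 2 − 1.42 = 0.58.
With uncorrelated errors the cross-covariances are all true-score covariance, so they carry over unchanged; only the diagonal terms shrink to ρᵢσᵢ².
True-score variance = [0.93 + 0.65] − 1.42 = 1.58 − 1.42 = 0.16.
Reliability = 0.16 / 0.58 = 0.276.

0.276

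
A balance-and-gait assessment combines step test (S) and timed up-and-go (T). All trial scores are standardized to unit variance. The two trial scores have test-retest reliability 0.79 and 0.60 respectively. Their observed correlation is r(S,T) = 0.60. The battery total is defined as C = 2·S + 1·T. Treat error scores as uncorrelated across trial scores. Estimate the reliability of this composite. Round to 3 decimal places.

0.832

Var(C) = 2² + 1 + 2·[2·0.60] = 5 + 2.4 = 7.4.
Under uncorrelated errors the observed covariances equal the true-score covariances, so only the own-variance terms attenuate.
True-score variance = [2²·0.79 + 0.60] + 2.4 = 3.76 + 2.4 = 6.16.
Reliability = 6.16 / 7.4 = 0.832.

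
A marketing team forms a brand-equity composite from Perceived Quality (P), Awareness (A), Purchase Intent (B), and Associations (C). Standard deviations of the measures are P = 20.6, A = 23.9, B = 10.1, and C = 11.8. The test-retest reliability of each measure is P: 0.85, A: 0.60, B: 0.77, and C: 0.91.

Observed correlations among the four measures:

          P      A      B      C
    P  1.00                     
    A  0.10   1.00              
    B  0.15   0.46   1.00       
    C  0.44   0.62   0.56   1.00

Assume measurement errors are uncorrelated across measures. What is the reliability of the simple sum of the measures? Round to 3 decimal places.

0.858

Var(P+A+B+C) = 20.6² + 23.9² + 10.1² + 11.8² + 2·[20.6·23.9·0.10 + 20.6·10.1·0.15 + 20.6·11.8·0.44 + 23.9·10.1·0.46 + 23.9·11.8·0.62 + 10.1·11.8·0.56] = 1236.82 + 1080.06 = 2316.88.
Because errors are independent across components, Cov(Tᵢ,Tⱼ) = Cov(Xᵢ,Xⱼ); the off-diagonal part of the true-score variance is the same as above.
True-score variance = [20.6²·0.85 + 23.9²·0.60 + 10.1²·0.77 + 11.8²·0.91] + 1080.06 = 908.688 + 1080.06 = 1988.75.
Reliability = 1988.75 / 2316.88 = 0.858.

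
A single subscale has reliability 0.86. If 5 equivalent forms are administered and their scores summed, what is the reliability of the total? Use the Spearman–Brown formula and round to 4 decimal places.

ρ_k = kρ / (1 + (k−1)ρ) = 5·0.86 / (1 + 4·0.86) = 4.300 / 4.440 = 0.9685.

0.9685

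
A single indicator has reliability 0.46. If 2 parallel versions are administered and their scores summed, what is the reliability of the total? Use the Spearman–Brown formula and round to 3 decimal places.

0.630

ρ_k = kρ / (1 + (k−1)ρ) = 2·0.46 / (1 + 1·0.46) = 0.920 / 1.460 = 0.630.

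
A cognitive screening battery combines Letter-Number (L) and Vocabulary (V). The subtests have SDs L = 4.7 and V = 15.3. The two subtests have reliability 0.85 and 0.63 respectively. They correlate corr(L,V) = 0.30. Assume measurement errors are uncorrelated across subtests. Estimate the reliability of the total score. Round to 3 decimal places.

Var(L+V) = 4.7² + 15.3² + 2·[4.7·15.3·0.30] = 256.18 + 43.146 = 299.326.
Under uncorrelated errors the observed covariances equal the true-score covariances, so only the own-variance terms attenuate.
True-score variance = [4.7²·0.85 + 15.3²·0.63] + 43.146 = 166.253 + 43.146 = 209.399.
Reliability = 209.399 / 299.326 = 0.700.

0.700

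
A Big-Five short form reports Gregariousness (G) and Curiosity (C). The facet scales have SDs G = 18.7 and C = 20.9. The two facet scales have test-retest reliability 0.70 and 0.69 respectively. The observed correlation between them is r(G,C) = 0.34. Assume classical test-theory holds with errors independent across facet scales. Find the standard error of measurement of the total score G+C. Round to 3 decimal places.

Var(total) = 786.5 + 265.764 = 1052.26.
True-score variance = 546.182 + 265.764 = 811.946, so reliability = 0.7716.
Error variance = 1052.26 − 811.946 = 240.318; SEM = √240.318 = 15.502.

15.502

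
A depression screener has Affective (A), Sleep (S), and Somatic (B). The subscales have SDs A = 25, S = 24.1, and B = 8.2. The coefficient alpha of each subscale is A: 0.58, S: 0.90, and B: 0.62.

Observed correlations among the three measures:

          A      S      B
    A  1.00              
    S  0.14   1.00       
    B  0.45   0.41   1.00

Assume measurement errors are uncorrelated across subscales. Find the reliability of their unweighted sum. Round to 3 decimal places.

0.806

Var(A+S+B) = 25² + 24.1² + 8.2² + 2·[25·24.1·0.14 + 25·8.2·0.45 + 24.1·8.2·0.41] = 1273.05 + 515.248 = 1788.3.
Under uncorrelated errors the observed covariances equal the true-score covariances, so only the own-variance terms attenuate.
True-score variance = [25²·0.58 + 24.1²·0.90 + 8.2²·0.62] + 515.248 = 926.918 + 515.248 = 1442.17.
Reliability = 1442.17 / 1788.3 = 0.806.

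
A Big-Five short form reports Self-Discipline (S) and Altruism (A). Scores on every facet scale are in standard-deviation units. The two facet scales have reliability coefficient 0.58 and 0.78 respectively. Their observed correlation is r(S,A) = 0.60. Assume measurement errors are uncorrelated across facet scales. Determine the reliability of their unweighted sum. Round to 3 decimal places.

0.800

Var(S+A) = 2 + 2·[0.60] = 2 + 1.2 = 3.2.
Under uncorrelated errors the observed covariances equal the true-score covariances, so only the own-variance terms attenuate.
True-score variance = [0.58 + 0.78] + 1.2 = 1.36 + 1.2 = 2.56.
Reliability = 2.56 / 3.2 = 0.800.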